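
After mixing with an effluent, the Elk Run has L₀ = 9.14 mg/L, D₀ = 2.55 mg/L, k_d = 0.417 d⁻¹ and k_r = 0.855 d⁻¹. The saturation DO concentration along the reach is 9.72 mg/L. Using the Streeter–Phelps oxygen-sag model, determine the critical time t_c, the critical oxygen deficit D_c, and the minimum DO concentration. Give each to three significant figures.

t_c ≈ 0.848 d; D_c ≈ 3.13 mg/L; min DO ≈ 6.59 mg/L

t_c = [1/(k_r−k_d)] ln[(k_r/k_d)(1 − D₀(k_r−k_d)/(k_d L₀))]
= [1/(0.855−0.417)] ln[(0.855/0.417)(1 − 2.55×0.4380/(0.417×9.14))]
= (1/0.4380) ln[2.050 × 0.7070] = 2.283 × ln(1.450) = 2.283 × 0.3712 = 0.8476 d.
D_c = (k_d/k_r) L₀ e^(−k_d t_c) = (0.417/0.855) × 9.14 × e^(−0.417×0.8476) = 0.4877 × 9.14 × 0.7023 = 3.131 mg/L.
Minimum DO = C_s − D_c = 9.72 − 3.131 = 6.589 mg/L.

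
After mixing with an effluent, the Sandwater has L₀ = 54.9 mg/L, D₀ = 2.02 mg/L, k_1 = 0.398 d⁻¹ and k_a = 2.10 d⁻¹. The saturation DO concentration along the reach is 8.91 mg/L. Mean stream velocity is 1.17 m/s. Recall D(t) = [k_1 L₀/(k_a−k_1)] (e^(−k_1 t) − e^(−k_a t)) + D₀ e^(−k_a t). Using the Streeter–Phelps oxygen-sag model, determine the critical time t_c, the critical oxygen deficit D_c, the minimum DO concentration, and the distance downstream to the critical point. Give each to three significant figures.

t_c ≈ 0.877 d; D_c ≈ 7.34 mg/L; min DO ≈ 1.57 mg/L; x_c ≈ 88.6 km

t_c = [1/(k_a−k_1)] ln[(k_a/k_1)(1 − D₀(k_a−k_1)/(k_1 L₀))]
= [1/(2.10−0.398)] ln[(2.10/0.398)(1 − 2.02×1.702/(0.398×54.9))]
= (1/1.702) ln[5.276 × 0.8427] = 0.5875 × ln(4.446) = 0.5875 × 1.492 = 0.8766 d.
D_c = (k_1/k_a) L₀ e^(−k_1 t_c) = (0.398/2.10) × 54.9 × e^(−0.398×0.8766) = 0.1895 × 54.9 × 0.7055 = 7.340 mg/L.
Minimum DO = C_s − D_c = 8.91 − 7.340 = 1.570 mg/L.
x_c = v t_c = 1.17 m/s × 0.8766 d × 86400 s/d = 88620 m ≈ 88.6 km.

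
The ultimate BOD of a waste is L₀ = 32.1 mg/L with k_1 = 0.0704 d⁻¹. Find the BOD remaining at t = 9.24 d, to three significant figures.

L ≈ 16.7 mg/L

L_t = L₀ e^(−k_1 t) = 32.1 × e^(−0.0704×9.24) = 32.1 × 0.5218 = 16.75 mg/L.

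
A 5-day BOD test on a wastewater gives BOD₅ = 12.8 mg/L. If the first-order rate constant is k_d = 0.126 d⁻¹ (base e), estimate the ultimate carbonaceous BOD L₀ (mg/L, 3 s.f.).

BOD₅ = L₀(1 − e^(−5k_d)) ⇒ L₀ = BOD₅ / (1 − e^(−5×0.126))
= 12.8 / (1 − 0.5326) = 12.8 / 0.4674 = 27.39 mg/L.

L₀ ≈ 27.4 mg/L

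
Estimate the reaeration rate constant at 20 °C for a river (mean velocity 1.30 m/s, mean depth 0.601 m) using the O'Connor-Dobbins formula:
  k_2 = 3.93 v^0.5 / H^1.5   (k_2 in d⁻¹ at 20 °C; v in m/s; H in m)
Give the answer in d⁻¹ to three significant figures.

k_2 = 3.93 × 1.30^0.5 / 0.601^1.5 = 3.93 × 1.140 / 0.4659 = 9.617 d⁻¹.

k_2 ≈ 9.62 d⁻¹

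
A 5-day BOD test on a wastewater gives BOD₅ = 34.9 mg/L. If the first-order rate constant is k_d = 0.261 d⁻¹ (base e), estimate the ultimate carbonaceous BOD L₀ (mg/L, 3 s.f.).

L₀ ≈ 47.9 mg/L

BOD₅ = L₀(1 − e^(−5k_d)) ⇒ L₀ = BOD₅ / (1 − e^(−5×0.261))
= 34.9 / (1 − 0.2712) = 34.9 / 0.7288 = 47.89 mg/L.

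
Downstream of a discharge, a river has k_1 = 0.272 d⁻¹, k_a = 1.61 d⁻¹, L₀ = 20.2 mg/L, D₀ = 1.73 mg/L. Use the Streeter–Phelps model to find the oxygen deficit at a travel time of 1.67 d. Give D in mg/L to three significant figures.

k_1 L₀/(k_a−k_1) = 0.272×20.2/(1.61−0.272) = 5.494/1.338 = 4.106 mg/L.
e^(−k_1 t) = e^(−0.272×1.670) = 0.6349; e^(−k_a t) = e^(−1.61×1.670) = 0.06797.
D = 4.106 × (0.6349 − 0.06797) + 1.73 × 0.06797 = 2.328 + 0.1176 = 2.446 mg/L.

D ≈ 2.45 mg/L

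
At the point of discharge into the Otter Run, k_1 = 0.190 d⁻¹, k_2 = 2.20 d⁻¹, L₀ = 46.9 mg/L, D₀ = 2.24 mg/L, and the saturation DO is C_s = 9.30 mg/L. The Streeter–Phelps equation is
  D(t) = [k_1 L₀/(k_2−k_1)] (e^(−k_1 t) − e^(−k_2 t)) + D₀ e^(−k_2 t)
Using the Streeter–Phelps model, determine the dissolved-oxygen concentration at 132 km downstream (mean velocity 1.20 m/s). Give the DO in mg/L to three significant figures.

Travel time t = x/v = 132 km / (1.20 m/s) = 132000 m / 1.20 m/s = 110000 s = 1.273 d.
k_1 L₀/(k_2−k_1) = 0.190×46.9/(2.20−0.190) = 8.911/2.010 = 4.433 mg/L.
e^(−k_1 t) = e^(−0.190×1.273) = 0.7851; e^(−k_2 t) = e^(−2.20×1.273) = 0.06075.
D = 4.433 × (0.7851 − 0.06075) + 2.24 × 0.06075 = 3.211 + 0.1361 = 3.348 mg/L.
DO = C_s − D = 9.30 − 3.348 = 5.952 mg/L.

DO ≈ 5.95 mg/L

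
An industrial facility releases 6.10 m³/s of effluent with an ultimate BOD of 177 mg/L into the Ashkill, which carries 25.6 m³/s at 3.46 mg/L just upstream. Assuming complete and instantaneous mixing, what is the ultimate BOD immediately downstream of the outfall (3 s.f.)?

Flow-weighted mixing: C = (Q_r C_r + Q_w C_w)/(Q_r + Q_w)
= (25.6×3.46 + 6.10×177)/(25.6 + 6.10) = 1168/31.70 = 36.85 mg/L.

36.9 mg/L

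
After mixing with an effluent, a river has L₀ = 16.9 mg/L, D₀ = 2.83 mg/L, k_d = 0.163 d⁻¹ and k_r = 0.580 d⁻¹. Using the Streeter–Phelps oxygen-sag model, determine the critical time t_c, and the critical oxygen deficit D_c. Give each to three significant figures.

t_c ≈ 1.70 d; D_c ≈ 3.60 mg/L

At the critical point dD/dt = 0, so k_d L₀ e^(−k_d t) = k_r D. Substituting D(t) from the Streeter–Phelps equation and solving for t gives
t_c = ln[(k_r/k_d)(1 − D₀(k_r−k_d)/(k_d L₀))] / (k_r−k_d).
Here k_r−k_d = 0.4170 d⁻¹ and 1 − D₀(k_r−k_d)/(k_d L₀) = 1 − 2.83×0.4170/(0.163×16.9) = 0.5716, so
t_c = ln(3.558 × 0.5716) / 0.4170 = 0.7100 / 0.4170 = 1.703 d.
D_c = (k_d/k_r) L₀ e^(−k_d t_c) = (0.163/0.580) × 16.9 × e^(−0.163×1.703) = 0.2810 × 16.9 × 0.7577 = 3.599 mg/L.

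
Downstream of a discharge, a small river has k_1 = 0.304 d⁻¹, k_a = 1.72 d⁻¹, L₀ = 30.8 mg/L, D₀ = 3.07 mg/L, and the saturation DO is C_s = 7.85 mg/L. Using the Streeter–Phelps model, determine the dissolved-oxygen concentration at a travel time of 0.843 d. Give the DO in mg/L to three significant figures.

k_1 L₀/(k_a−k_1) = 0.304×30.8/(1.72−0.304) = 9.363/1.416 = 6.612 mg/L.
e^(−k_1 t) = e^(−0.304×0.8430) = 0.7739; e^(−k_a t) = e^(−1.72×0.8430) = 0.2346.
D = 6.612 × (0.7739 − 0.2346) + 3.07 × 0.2346 = 3.566 + 0.7202 = 4.287 mg/L.
DO = C_s − D = 7.85 − 4.287 = 3.563 mg/L.

DO ≈ 3.56 mg/L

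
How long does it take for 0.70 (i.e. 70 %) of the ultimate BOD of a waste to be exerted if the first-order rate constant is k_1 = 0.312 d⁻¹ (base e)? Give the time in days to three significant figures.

t ≈ 3.86 d

y/L₀ = 1 − e^(−k_1 t) = 0.70 ⇒ e^(−k_1 t) = 0.300
t = −ln(0.300) / 0.312 = 1.204 / 0.312 = 3.859 d.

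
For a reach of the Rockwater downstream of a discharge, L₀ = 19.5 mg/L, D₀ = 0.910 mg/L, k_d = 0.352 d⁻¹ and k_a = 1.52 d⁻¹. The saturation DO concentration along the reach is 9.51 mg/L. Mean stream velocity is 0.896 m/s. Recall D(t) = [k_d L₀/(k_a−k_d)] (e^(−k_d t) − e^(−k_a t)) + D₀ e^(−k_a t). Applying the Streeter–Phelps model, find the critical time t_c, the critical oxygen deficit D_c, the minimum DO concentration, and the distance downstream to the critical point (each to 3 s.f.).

With k_a/k_d = 4.318 and 1 − D₀(k_a−k_d)/(k_d L₀) = 0.8452,
t_c = ln(4.318 × 0.8452) / (1.52 − 0.352) = ln(3.650) / 1.168 = 1.295/1.168 = 1.108 d.
D_c = (k_d/k_a) L₀ e^(−k_d t_c) = (0.352/1.52) × 19.5 × e^(−0.352×1.108) = 0.2316 × 19.5 × 0.6770 = 3.057 mg/L.
Minimum DO = C_s − D_c = 9.51 − 3.057 = 6.453 mg/L.
x_c = v t_c = 0.896 m/s × 1.108 d × 86400 s/d = 85810 m ≈ 85.8 km.

t_c ≈ 1.11 d; D_c ≈ 3.06 mg/L; min DO ≈ 6.45 mg/L; x_c ≈ 85.8 km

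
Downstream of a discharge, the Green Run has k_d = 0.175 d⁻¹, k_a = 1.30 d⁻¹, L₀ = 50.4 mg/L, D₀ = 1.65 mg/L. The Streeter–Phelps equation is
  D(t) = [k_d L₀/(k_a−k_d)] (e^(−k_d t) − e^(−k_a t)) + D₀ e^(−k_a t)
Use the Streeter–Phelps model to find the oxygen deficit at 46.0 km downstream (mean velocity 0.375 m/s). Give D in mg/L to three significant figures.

Travel time t = x/v = 46.0 km / (0.375 m/s) = 46000 m / 0.375 m/s = 122700 s = 1.420 d.
k_d L₀/(k_a−k_d) = 0.175×50.4/(1.30−0.175) = 8.820/1.125 = 7.840 mg/L.
e^(−k_d t) = e^(−0.175×1.420) = 0.7800; e^(−k_a t) = e^(−1.30×1.420) = 0.1579.
D = 7.840 × (0.7800 − 0.1579) + 1.65 × 0.1579 = 4.877 + 0.2606 = 5.138 mg/L.

D ≈ 5.14 mg/L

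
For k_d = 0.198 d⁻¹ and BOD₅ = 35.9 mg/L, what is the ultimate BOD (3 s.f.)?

BOD₅ = L₀(1 − e^(−5k_d)) ⇒ L₀ = BOD₅ / (1 − e^(−5×0.198))
= 35.9 / (1 − 0.3716) = 35.9 / 0.6284 = 57.13 mg/L.

L₀ ≈ 57.1 mg/L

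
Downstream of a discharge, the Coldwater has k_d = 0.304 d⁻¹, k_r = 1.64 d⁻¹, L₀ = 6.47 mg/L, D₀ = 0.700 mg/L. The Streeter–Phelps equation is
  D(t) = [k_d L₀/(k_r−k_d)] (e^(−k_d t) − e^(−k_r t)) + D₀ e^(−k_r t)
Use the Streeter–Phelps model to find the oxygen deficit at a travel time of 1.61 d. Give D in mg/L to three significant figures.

k_d L₀/(k_r−k_d) = 0.304×6.47/(1.64−0.304) = 1.967/1.336 = 1.472 mg/L.
e^(−k_d t) = e^(−0.304×1.610) = 0.6130; e^(−k_r t) = e^(−1.64×1.610) = 0.07133.
D = 1.472 × (0.6130 − 0.07133) + 0.700 × 0.07133 = 0.7974 + 0.04993 = 0.8473 mg/L.

D ≈ 0.847 mg/L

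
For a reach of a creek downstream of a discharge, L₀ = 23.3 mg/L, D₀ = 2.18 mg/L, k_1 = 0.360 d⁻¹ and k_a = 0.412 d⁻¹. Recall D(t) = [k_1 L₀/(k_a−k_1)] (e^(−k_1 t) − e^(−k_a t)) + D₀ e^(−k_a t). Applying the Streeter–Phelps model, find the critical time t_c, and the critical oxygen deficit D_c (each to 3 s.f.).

With k_a/k_1 = 1.144 and 1 − D₀(k_a−k_1)/(k_1 L₀) = 0.9865,
t_c = ln(1.144 × 0.9865) / (0.412 − 0.360) = ln(1.129) / 0.05200 = 0.1213/0.05200 = 2.333 d.
L(t_c) = L₀ e^(−k_1 t_c) = 23.3 × 0.4318 = 10.06 mg/L, and at the critical point k_a D_c = k_1 L, so D_c = (0.360/0.412) × 10.06 = 8.791 mg/L.

t_c ≈ 2.33 d; D_c ≈ 8.79 mg/L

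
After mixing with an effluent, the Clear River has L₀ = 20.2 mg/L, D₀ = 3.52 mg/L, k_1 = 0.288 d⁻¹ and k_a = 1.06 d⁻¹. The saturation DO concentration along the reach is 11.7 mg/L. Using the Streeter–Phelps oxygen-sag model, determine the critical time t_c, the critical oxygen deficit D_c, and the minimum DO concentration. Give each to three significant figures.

t_c ≈ 0.873 d; D_c ≈ 4.27 mg/L; min DO ≈ 7.43 mg/L

t_c = [1/(k_a−k_1)] ln[(k_a/k_1)(1 − D₀(k_a−k_1)/(k_1 L₀))]
= [1/(1.06−0.288)] ln[(1.06/0.288)(1 − 3.52×0.7720/(0.288×20.2))]
= (1/0.7720) ln[3.681 × 0.5329] = 1.295 × ln(1.961) = 1.295 × 0.6736 = 0.8726 d.
L(t_c) = L₀ e^(−k_1 t_c) = 20.2 × 0.7778 = 15.71 mg/L, and at the critical point k_a D_c = k_1 L, so D_c = (0.288/1.06) × 15.71 = 4.269 mg/L.
Minimum DO = C_s − D_c = 11.7 − 4.269 = 7.431 mg/L.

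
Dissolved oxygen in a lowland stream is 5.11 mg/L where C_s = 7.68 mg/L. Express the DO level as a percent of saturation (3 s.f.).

% saturation = C/C_s × 100 = 5.11/7.68 × 100 = 66.5 %.

66.5 % saturation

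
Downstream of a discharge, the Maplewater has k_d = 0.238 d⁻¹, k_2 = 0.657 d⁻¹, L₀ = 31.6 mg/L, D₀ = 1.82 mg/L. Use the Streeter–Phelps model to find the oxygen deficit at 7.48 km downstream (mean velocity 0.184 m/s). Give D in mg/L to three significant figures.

D ≈ 4.21 mg/L

Travel time t = x/v = 7.48 km / (0.184 m/s) = 7480 m / 0.184 m/s = 40650 s = 0.4705 d.
k_d L₀/(k_2−k_d) = 0.238×31.6/(0.657−0.238) = 7.521/0.4190 = 17.95 mg/L.
e^(−k_d t) = e^(−0.238×0.4705) = 0.8941; e^(−k_2 t) = e^(−0.657×0.4705) = 0.7341.
D = 17.95 × (0.8941 − 0.7341) + 1.82 × 0.7341 = 2.871 + 1.336 = 4.207 mg/L.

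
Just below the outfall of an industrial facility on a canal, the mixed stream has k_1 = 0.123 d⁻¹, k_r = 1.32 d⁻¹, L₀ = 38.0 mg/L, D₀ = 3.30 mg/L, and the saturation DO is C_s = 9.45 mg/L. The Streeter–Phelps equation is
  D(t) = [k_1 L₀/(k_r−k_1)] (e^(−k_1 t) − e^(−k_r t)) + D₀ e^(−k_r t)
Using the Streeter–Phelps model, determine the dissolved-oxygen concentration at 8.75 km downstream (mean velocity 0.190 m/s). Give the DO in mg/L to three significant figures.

DO ≈ 6.09 mg/L

Travel time t = x/v = 8.75 km / (0.190 m/s) = 8750 m / 0.190 m/s = 46050 s = 0.5330 d.
k_1 L₀/(k_r−k_1) = 0.123×38.0/(1.32−0.123) = 4.674/1.197 = 3.905 mg/L.
e^(−k_1 t) = e^(−0.123×0.5330) = 0.9365; e^(−k_r t) = e^(−1.32×0.5330) = 0.4948.
D = 3.905 × (0.9365 − 0.4948) + 3.30 × 0.4948 = 1.725 + 1.633 = 3.358 mg/L.
DO = C_s − D = 9.45 − 3.358 = 6.092 mg/L.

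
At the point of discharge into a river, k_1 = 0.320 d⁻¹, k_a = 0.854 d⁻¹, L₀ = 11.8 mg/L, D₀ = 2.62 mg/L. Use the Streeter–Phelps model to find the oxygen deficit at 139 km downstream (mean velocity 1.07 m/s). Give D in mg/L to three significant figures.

D ≈ 3.14 mg/L

Travel time t = x/v = 139 km / (1.07 m/s) = 139000 m / 1.07 m/s = 129900 s = 1.504 d.
k_1 L₀/(k_a−k_1) = 0.320×11.8/(0.854−0.320) = 3.776/0.5340 = 7.071 mg/L.
e^(−k_1 t) = e^(−0.320×1.504) = 0.6181; e^(−k_a t) = e^(−0.854×1.504) = 0.2769.
D = 7.071 × (0.6181 − 0.2769) + 2.62 × 0.2769 = 2.412 + 0.7255 = 3.138 mg/L.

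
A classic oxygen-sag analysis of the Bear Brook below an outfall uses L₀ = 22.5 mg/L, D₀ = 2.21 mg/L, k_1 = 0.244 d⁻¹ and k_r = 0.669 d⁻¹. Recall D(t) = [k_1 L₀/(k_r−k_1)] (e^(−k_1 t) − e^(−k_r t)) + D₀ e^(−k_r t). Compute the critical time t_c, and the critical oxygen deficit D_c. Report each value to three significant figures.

At the critical point dD/dt = 0, so k_1 L₀ e^(−k_1 t) = k_r D. Substituting D(t) from the Streeter–Phelps equation and solving for t gives
t_c = ln[(k_r/k_1)(1 − D₀(k_r−k_1)/(k_1 L₀))] / (k_r−k_1).
Here k_r−k_1 = 0.4250 d⁻¹ and 1 − D₀(k_r−k_1)/(k_1 L₀) = 1 − 2.21×0.4250/(0.244×22.5) = 0.8289, so
t_c = ln(2.742 × 0.8289) / 0.4250 = 0.8210 / 0.4250 = 1.932 d.
L(t_c) = L₀ e^(−k_1 t_c) = 22.5 × 0.6242 = 14.04 mg/L, and at the critical point k_r D_c = k_1 L, so D_c = (0.244/0.669) × 14.04 = 5.122 mg/L.

t_c ≈ 1.93 d; D_c ≈ 5.12 mg/L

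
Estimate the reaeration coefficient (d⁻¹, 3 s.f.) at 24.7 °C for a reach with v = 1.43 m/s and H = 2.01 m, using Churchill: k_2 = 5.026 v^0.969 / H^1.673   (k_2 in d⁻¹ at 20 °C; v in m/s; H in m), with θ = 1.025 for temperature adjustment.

k_2(20) = 5.026 × 1.43^0.969 / 2.01^1.673 = 5.026 × 1.414 / 3.215 = 2.211 d⁻¹.
k_2(24.7) = 2.211 × 1.025^(24.7−20) = 2.211 × 1.123 = 2.483 d⁻¹.

k_2 ≈ 2.48 d⁻¹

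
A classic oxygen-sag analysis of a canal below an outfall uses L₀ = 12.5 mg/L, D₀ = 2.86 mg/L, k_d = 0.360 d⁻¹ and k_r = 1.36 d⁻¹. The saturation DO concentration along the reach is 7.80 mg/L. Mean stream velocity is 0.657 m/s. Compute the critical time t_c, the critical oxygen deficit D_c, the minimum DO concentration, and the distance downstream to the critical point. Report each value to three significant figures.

At the critical point dD/dt = 0, so k_d L₀ e^(−k_d t) = k_r D. Substituting D(t) from the Streeter–Phelps equation and solving for t gives
t_c = ln[(k_r/k_d)(1 − D₀(k_r−k_d)/(k_d L₀))] / (k_r−k_d).
Here k_r−k_d = 1.000 d⁻¹ and 1 − D₀(k_r−k_d)/(k_d L₀) = 1 − 2.86×1.000/(0.360×12.5) = 0.3644, so
t_c = ln(3.778 × 0.3644) / 1.000 = 0.3198 / 1.000 = 0.3198 d.
L(t_c) = L₀ e^(−k_d t_c) = 12.5 × 0.8913 = 11.14 mg/L, and at the critical point k_r D_c = k_d L, so D_c = (0.360/1.36) × 11.14 = 2.949 mg/L.
Minimum DO = C_s − D_c = 7.80 − 2.949 = 4.851 mg/L.
x_c = v t_c = 0.657 m/s × 0.3198 d × 86400 s/d = 18150 m ≈ 18.2 km.

t_c ≈ 0.320 d; D_c ≈ 2.95 mg/L; min DO ≈ 4.85 mg/L; x_c ≈ 18.2 km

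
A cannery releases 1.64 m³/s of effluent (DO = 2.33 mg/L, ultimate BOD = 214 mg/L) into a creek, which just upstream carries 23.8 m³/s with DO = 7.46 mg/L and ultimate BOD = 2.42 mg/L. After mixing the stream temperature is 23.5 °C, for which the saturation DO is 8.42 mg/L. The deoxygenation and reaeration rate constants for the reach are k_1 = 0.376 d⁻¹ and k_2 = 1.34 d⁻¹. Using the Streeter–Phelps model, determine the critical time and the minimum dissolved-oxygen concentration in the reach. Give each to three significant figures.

t_c ≈ 1.08 d; minimum DO ≈ 5.42 mg/L

Mixed DO = (23.8×7.46 + 1.64×2.33)/(23.8+1.64) = 181.4/25.44 = 7.129 mg/L.
Mixed L₀ = (23.8×2.42 + 1.64×214)/(25.44) = 408.6/25.44 = 16.06 mg/L.
Initial deficit D₀ = C_s − DO₀ = 8.42 − 7.129 = 1.291 mg/L.
t_c = (1/0.9640) ln[(1.34/0.376)(1 − 1.291×0.9640/(0.376×16.06))] = 1.037 × ln(2.829) = 1.079 d.
D_c = (0.376/1.34) × 16.06 × e^(−0.376×1.079) = 0.2806 × 16.06 × 0.6665 = 3.004 mg/L.
Minimum DO = 8.42 − 3.004 = 5.416 mg/L.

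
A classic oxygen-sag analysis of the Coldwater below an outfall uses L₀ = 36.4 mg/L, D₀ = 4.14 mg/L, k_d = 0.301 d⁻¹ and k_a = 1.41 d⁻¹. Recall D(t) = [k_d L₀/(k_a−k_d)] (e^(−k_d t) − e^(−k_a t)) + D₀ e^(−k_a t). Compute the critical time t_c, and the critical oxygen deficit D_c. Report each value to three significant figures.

t_c = [1/(k_a−k_d)] ln[(k_a/k_d)(1 − D₀(k_a−k_d)/(k_d L₀))]
= [1/(1.41−0.301)] ln[(1.41/0.301)(1 − 4.14×1.109/(0.301×36.4))]
= (1/1.109) ln[4.684 × 0.5810] = 0.9017 × ln(2.721) = 0.9017 × 1.001 = 0.9027 d.
L(t_c) = L₀ e^(−k_d t_c) = 36.4 × 0.7621 = 27.74 mg/L, and at the critical point k_a D_c = k_d L, so D_c = (0.301/1.41) × 27.74 = 5.922 mg/L.

t_c ≈ 0.903 d; D_c ≈ 5.92 mg/L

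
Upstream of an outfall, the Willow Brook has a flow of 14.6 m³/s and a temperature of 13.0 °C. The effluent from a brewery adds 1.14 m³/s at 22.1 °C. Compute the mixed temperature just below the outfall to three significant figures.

13.7 °C

Flow-weighted mixing: C = (Q_r C_r + Q_w C_w)/(Q_r + Q_w)
= (14.6×13.0 + 1.14×22.1)/(14.6 + 1.14) = 215.0/15.74 = 13.66 °C.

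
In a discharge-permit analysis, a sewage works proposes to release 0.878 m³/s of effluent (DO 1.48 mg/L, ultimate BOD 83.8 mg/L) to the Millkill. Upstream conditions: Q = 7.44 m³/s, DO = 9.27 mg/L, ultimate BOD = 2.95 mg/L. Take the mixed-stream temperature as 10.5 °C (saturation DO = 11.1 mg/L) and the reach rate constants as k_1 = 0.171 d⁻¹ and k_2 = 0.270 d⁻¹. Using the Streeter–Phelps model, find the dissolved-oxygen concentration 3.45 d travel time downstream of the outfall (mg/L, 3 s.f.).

DO ≈ 6.87 mg/L

Mixed DO = (7.44×9.27 + 0.878×1.48)/(7.44+0.878) = 70.27/8.318 = 8.448 mg/L.
Mixed L₀ = (7.44×2.95 + 0.878×83.8)/(8.318) = 95.52/8.318 = 11.48 mg/L.
Initial deficit D₀ = C_s − DO₀ = 11.1 − 8.448 = 2.652 mg/L.
D(3.45) = [0.171×11.48/(0.270−0.171)](e^(−0.171×3.45) − e^(−0.270×3.45)) + 2.652 e^(−0.270×3.45)
= 19.84 × (0.5544 − 0.3940) + 2.652 × 0.3940 = 4.226 mg/L.
DO = 11.1 − 4.226 = 6.874 mg/L.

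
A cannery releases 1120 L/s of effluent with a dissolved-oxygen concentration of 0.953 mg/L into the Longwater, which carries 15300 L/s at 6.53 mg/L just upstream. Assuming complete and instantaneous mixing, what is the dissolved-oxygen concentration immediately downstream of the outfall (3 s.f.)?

Flow-weighted mixing: C = (Q_r C_r + Q_w C_w)/(Q_r + Q_w)
= (15300×6.53 + 1120×0.953)/(15300 + 1120) = 101000/16420 = 6.150 mg/L.

6.15 mg/L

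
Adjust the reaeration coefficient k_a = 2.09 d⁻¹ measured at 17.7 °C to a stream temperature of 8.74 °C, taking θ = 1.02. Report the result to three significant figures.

k_a ≈ 1.75 d⁻¹

k_a(T₂) = k_a(T₁) · θ^(T₂−T₁) = 2.09 × 1.02^(8.74−17.7)
= 2.09 × 1.02^-8.96 = 2.09 × 0.8374 = 1.750 d⁻¹.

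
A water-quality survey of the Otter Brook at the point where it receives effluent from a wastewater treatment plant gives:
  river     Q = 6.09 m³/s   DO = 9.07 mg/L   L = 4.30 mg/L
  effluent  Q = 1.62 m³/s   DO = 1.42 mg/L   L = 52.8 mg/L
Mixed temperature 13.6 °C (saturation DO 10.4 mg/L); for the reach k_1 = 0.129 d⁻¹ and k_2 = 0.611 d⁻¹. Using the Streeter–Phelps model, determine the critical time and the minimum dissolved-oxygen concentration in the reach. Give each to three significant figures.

t_c ≈ 0.288 d; minimum DO ≈ 7.45 mg/L

Mixed DO = (6.09×9.07 + 1.62×1.42)/(6.09+1.62) = 57.54/7.710 = 7.463 mg/L.
Mixed L₀ = (6.09×4.30 + 1.62×52.8)/(7.710) = 111.7/7.710 = 14.49 mg/L.
Initial deficit D₀ = C_s − DO₀ = 10.4 − 7.463 = 2.937 mg/L.
t_c = (1/0.4820) ln[(0.611/0.129)(1 − 2.937×0.4820/(0.129×14.49))] = 2.075 × ln(1.149) = 0.2882 d.
D_c = (0.129/0.611) × 14.49 × e^(−0.129×0.2882) = 0.2111 × 14.49 × 0.9635 = 2.948 mg/L.
Minimum DO = 10.4 − 2.948 = 7.452 mg/L.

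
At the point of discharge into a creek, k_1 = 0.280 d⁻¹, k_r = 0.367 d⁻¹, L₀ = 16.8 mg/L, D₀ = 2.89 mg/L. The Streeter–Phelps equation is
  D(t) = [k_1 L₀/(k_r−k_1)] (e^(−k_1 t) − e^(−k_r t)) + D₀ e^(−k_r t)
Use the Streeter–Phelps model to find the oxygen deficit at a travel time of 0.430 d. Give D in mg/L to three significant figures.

k_1 L₀/(k_r−k_1) = 0.280×16.8/(0.367−0.280) = 4.704/0.08700 = 54.07 mg/L.
e^(−k_1 t) = e^(−0.280×0.4300) = 0.8866; e^(−k_r t) = e^(−0.367×0.4300) = 0.8540.
D = 54.07 × (0.8866 − 0.8540) + 2.89 × 0.8540 = 1.760 + 2.468 = 4.228 mg/L.

D ≈ 4.23 mg/L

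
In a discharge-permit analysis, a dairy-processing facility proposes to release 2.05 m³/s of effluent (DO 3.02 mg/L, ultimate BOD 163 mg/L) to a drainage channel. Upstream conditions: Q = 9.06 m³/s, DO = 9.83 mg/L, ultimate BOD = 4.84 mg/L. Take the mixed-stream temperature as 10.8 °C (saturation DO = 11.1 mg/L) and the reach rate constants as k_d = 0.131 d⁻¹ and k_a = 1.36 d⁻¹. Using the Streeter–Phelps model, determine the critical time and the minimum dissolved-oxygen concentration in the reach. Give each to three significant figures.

t_c ≈ 0.933 d; minimum DO ≈ 8.20 mg/L

Mixed DO = (9.06×9.83 + 2.05×3.02)/(9.06+2.05) = 95.25/11.11 = 8.573 mg/L.
Mixed L₀ = (9.06×4.84 + 2.05×163)/(11.11) = 378.0/11.11 = 34.02 mg/L.
Initial deficit D₀ = C_s − DO₀ = 11.1 − 8.573 = 2.527 mg/L.
t_c = (1/1.229) ln[(1.36/0.131)(1 − 2.527×1.229/(0.131×34.02))] = 0.8137 × ln(3.149) = 0.9333 d.
D_c = (0.131/1.36) × 34.02 × e^(−0.131×0.9333) = 0.09632 × 34.02 × 0.8849 = 2.900 mg/L.
Minimum DO = 11.1 − 2.900 = 8.200 mg/L.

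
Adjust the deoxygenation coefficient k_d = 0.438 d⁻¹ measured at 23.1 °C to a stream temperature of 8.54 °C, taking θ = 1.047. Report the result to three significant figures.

k_d ≈ 0.224 d⁻¹

k_d(T₂) = k_d(T₁) · θ^(T₂−T₁) = 0.438 × 1.047^(8.54−23.1)
= 0.438 × 1.047^-14.6 = 0.438 × 0.5124 = 0.2244 d⁻¹.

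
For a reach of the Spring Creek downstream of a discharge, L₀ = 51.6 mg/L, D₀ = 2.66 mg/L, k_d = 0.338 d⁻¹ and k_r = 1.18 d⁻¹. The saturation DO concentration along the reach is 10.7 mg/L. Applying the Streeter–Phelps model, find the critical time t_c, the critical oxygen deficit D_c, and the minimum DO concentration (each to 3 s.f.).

t_c = [1/(k_r−k_d)] ln[(k_r/k_d)(1 − D₀(k_r−k_d)/(k_d L₀))]
= [1/(1.18−0.338)] ln[(1.18/0.338)(1 − 2.66×0.8420/(0.338×51.6))]
= (1/0.8420) ln[3.491 × 0.8716] = 1.188 × ln(3.043) = 1.188 × 1.113 = 1.322 d.
D_c = (k_d/k_r) L₀ e^(−k_d t_c) = (0.338/1.18) × 51.6 × e^(−0.338×1.322) = 0.2864 × 51.6 × 0.6397 = 9.456 mg/L.
Minimum DO = C_s − D_c = 10.7 − 9.456 = 1.244 mg/L.

t_c ≈ 1.32 d; D_c ≈ 9.46 mg/L; min DO ≈ 1.24 mg/L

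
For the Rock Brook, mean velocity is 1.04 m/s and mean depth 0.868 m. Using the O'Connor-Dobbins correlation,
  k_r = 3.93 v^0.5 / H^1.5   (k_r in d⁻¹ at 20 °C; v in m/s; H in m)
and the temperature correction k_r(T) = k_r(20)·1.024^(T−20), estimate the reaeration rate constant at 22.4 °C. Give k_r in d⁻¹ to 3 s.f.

k_r(20) = 3.93 × 1.04^0.5 / 0.868^1.5 = 3.93 × 1.020 / 0.8087 = 4.956 d⁻¹.
k_r(22.4) = 4.956 × 1.024^(22.4−20) = 4.956 × 1.059 = 5.246 d⁻¹.

k_r ≈ 5.25 d⁻¹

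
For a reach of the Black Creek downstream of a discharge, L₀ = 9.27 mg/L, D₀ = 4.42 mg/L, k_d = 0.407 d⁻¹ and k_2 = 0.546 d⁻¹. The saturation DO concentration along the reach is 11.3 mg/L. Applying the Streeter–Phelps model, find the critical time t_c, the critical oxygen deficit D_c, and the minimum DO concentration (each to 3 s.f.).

t_c ≈ 0.835 d; D_c ≈ 4.92 mg/L; min DO ≈ 6.38 mg/L

With k_2/k_d = 1.342 and 1 − D₀(k_2−k_d)/(k_d L₀) = 0.8372,
t_c = ln(1.342 × 0.8372) / (0.546 − 0.407) = ln(1.123) / 0.1390 = 0.1161/0.1390 = 0.8350 d.
D_c = (k_d/k_2) L₀ e^(−k_d t_c) = (0.407/0.546) × 9.27 × e^(−0.407×0.8350) = 0.7454 × 9.27 × 0.7119 = 4.919 mg/L.
Minimum DO = C_s − D_c = 11.3 − 4.919 = 6.381 mg/L.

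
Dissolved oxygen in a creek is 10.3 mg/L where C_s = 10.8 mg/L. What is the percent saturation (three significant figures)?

% saturation = C/C_s × 100 = 10.3/10.8 × 100 = 95.4 %.

95.4 % saturation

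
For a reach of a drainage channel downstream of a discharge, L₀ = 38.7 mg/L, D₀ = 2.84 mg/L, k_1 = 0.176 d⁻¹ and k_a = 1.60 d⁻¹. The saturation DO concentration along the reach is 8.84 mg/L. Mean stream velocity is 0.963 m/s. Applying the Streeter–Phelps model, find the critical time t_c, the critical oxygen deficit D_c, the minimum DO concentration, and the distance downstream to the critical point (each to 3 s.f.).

t_c ≈ 0.917 d; D_c ≈ 3.62 mg/L; min DO ≈ 5.22 mg/L; x_c ≈ 76.3 km

t_c = [1/(k_a−k_1)] ln[(k_a/k_1)(1 − D₀(k_a−k_1)/(k_1 L₀))]
= [1/(1.60−0.176)] ln[(1.60/0.176)(1 − 2.84×1.424/(0.176×38.7))]
= (1/1.424) ln[9.091 × 0.4062] = 0.7022 × ln(3.693) = 0.7022 × 1.306 = 0.9175 d.
D_c = (k_1/k_a) L₀ e^(−k_1 t_c) = (0.176/1.60) × 38.7 × e^(−0.176×0.9175) = 0.1100 × 38.7 × 0.8509 = 3.622 mg/L.
Minimum DO = C_s − D_c = 8.84 − 3.622 = 5.218 mg/L.
x_c = v t_c = 0.963 m/s × 0.9175 d × 86400 s/d = 76340 m ≈ 76.3 km.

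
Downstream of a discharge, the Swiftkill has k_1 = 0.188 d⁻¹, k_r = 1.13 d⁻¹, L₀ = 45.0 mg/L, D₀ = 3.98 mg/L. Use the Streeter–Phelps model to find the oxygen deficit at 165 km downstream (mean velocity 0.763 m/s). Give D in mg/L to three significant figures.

Travel time t = x/v = 165 km / (0.763 m/s) = 165000 m / 0.763 m/s = 216300 s = 2.503 d.
k_1 L₀/(k_r−k_1) = 0.188×45.0/(1.13−0.188) = 8.460/0.9420 = 8.981 mg/L.
e^(−k_1 t) = e^(−0.188×2.503) = 0.6247; e^(−k_r t) = e^(−1.13×2.503) = 0.05911.
D = 8.981 × (0.6247 − 0.05911) + 3.98 × 0.05911 = 5.079 + 0.2353 = 5.314 mg/L.

D ≈ 5.31 mg/L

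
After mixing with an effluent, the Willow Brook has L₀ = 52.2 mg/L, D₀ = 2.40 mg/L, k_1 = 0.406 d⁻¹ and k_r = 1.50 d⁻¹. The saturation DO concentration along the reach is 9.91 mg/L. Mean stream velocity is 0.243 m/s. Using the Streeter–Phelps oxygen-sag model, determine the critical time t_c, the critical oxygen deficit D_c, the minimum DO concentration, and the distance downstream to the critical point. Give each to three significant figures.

With k_r/k_1 = 3.695 and 1 − D₀(k_r−k_1)/(k_1 L₀) = 0.8761,
t_c = ln(3.695 × 0.8761) / (1.50 − 0.406) = ln(3.237) / 1.094 = 1.175/1.094 = 1.074 d.
D_c = (k_1/k_r) L₀ e^(−k_1 t_c) = (0.406/1.50) × 52.2 × e^(−0.406×1.074) = 0.2707 × 52.2 × 0.6467 = 9.137 mg/L.
Minimum DO = C_s − D_c = 9.91 − 9.137 = 0.7733 mg/L.
x_c = v t_c = 0.243 m/s × 1.074 d × 86400 s/d = 22540 m ≈ 22.5 km.

t_c ≈ 1.07 d; D_c ≈ 9.14 mg/L; min DO ≈ 0.773 mg/L; x_c ≈ 22.5 km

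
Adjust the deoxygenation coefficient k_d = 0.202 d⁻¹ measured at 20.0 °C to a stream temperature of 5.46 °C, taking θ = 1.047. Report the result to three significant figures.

k_d ≈ 0.104 d⁻¹

k_d(T₂) = k_d(T₁) · θ^(T₂−T₁) = 0.202 × 1.047^(5.46−20.0)
= 0.202 × 1.047^-14.5 = 0.202 × 0.5128 = 0.1036 d⁻¹.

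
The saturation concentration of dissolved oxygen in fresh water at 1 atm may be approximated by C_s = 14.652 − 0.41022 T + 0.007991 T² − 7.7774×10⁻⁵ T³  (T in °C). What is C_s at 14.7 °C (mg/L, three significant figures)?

C_s ≈ 10.1 mg/L

C_s = 14.652 − 0.41022×14.7 + 0.007991×14.7² − 7.7774×10⁻⁵×14.7³ = 10.10 mg/L.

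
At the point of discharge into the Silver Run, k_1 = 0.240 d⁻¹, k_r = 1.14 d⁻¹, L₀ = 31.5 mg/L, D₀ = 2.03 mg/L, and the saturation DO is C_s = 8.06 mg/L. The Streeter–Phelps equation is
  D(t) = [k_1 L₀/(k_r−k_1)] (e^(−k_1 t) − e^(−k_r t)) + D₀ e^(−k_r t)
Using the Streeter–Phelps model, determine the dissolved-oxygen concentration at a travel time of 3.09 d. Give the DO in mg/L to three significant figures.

DO ≈ 4.25 mg/L

k_1 L₀/(k_r−k_1) = 0.240×31.5/(1.14−0.240) = 7.560/0.9000 = 8.400 mg/L.
e^(−k_1 t) = e^(−0.240×3.090) = 0.4764; e^(−k_r t) = e^(−1.14×3.090) = 0.02952.
D = 8.400 × (0.4764 − 0.02952) + 2.03 × 0.02952 = 3.753 + 0.05993 = 3.813 mg/L.
DO = C_s − D = 8.06 − 3.813 = 4.247 mg/L.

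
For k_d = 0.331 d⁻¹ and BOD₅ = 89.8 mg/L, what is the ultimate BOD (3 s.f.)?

BOD₅ = L₀(1 − e^(−5k_d)) ⇒ L₀ = BOD₅ / (1 − e^(−5×0.331))
= 89.8 / (1 − 0.1911) = 89.8 / 0.8089 = 111.0 mg/L.

L₀ ≈ 111 mg/L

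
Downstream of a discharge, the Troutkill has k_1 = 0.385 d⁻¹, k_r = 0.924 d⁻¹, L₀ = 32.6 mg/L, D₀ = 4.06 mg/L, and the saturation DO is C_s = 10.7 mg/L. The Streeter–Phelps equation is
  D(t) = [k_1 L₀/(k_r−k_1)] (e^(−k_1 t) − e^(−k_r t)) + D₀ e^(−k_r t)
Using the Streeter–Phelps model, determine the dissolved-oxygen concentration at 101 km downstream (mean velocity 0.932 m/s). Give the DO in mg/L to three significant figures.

Travel time t = x/v = 101 km / (0.932 m/s) = 101000 m / 0.932 m/s = 108400 s = 1.254 d.
k_1 L₀/(k_r−k_1) = 0.385×32.6/(0.924−0.385) = 12.55/0.5390 = 23.29 mg/L.
e^(−k_1 t) = e^(−0.385×1.254) = 0.6170; e^(−k_r t) = e^(−0.924×1.254) = 0.3138.
D = 23.29 × (0.6170 − 0.3138) + 4.06 × 0.3138 = 7.060 + 1.274 = 8.334 mg/L.
DO = C_s − D = 10.7 − 8.334 = 2.366 mg/L.

DO ≈ 2.37 mg/L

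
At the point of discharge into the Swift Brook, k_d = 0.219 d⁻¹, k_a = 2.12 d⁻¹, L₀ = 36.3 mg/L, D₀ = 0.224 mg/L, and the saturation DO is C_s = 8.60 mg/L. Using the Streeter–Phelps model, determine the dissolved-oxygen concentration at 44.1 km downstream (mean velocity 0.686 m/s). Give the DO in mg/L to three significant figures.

Travel time t = x/v = 44.1 km / (0.686 m/s) = 44100 m / 0.686 m/s = 64290 s = 0.7440 d.
k_d L₀/(k_a−k_d) = 0.219×36.3/(2.12−0.219) = 7.950/1.901 = 4.182 mg/L.
e^(−k_d t) = e^(−0.219×0.7440) = 0.8496; e^(−k_a t) = e^(−2.12×0.7440) = 0.2065.
D = 4.182 × (0.8496 − 0.2065) + 0.224 × 0.2065 = 2.689 + 0.04626 = 2.736 mg/L.
DO = C_s − D = 8.60 − 2.736 = 5.864 mg/L.

DO ≈ 5.86 mg/L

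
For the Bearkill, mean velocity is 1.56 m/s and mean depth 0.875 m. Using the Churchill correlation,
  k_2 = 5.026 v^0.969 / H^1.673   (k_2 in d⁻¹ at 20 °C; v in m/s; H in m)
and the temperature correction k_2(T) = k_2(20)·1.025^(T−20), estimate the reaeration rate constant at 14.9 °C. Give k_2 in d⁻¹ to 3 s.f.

k_2(20) = 5.026 × 1.56^0.969 / 0.875^1.673 = 5.026 × 1.539 / 0.7998 = 9.669 d⁻¹.
k_2(14.9) = 9.669 × 1.025^(14.9−20) = 9.669 × 0.8817 = 8.525 d⁻¹.

k_2 ≈ 8.52 d⁻¹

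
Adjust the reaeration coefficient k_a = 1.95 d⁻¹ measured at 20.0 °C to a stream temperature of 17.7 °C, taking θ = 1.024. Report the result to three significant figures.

k_a(T₂) = k_a(T₁) · θ^(T₂−T₁) = 1.95 × 1.024^(17.7−20.0)
= 1.95 × 1.024^-2.30 = 1.95 × 0.9469 = 1.846 d⁻¹.

k_a ≈ 1.85 d⁻¹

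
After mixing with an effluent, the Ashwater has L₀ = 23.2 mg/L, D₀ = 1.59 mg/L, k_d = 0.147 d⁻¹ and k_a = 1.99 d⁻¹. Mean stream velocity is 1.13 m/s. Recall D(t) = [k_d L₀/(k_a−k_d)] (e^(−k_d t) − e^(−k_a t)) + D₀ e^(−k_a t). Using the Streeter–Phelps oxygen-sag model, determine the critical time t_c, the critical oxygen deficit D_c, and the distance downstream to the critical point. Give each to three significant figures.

t_c ≈ 0.350 d; D_c ≈ 1.63 mg/L; x_c ≈ 34.2 km

At the critical point dD/dt = 0, so k_d L₀ e^(−k_d t) = k_a D. Substituting D(t) from the Streeter–Phelps equation and solving for t gives
t_c = ln[(k_a/k_d)(1 − D₀(k_a−k_d)/(k_d L₀))] / (k_a−k_d).
Here k_a−k_d = 1.843 d⁻¹ and 1 − D₀(k_a−k_d)/(k_d L₀) = 1 − 1.59×1.843/(0.147×23.2) = 0.1408, so
t_c = ln(13.54 × 0.1408) / 1.843 = 0.6447 / 1.843 = 0.3498 d.
D_c = (k_d/k_a) L₀ e^(−k_d t_c) = (0.147/1.99) × 23.2 × e^(−0.147×0.3498) = 0.07387 × 23.2 × 0.9499 = 1.628 mg/L.
x_c = v t_c = 1.13 m/s × 0.3498 d × 86400 s/d = 34150 m ≈ 34.2 km.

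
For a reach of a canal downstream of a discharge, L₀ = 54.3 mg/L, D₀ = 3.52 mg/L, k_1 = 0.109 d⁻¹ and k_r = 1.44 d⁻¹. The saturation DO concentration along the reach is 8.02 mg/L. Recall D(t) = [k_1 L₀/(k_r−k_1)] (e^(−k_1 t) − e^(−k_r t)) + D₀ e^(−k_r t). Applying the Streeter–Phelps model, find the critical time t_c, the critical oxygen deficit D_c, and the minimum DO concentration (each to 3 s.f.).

t_c ≈ 0.761 d; D_c ≈ 3.78 mg/L; min DO ≈ 4.24 mg/L

t_c = [1/(k_r−k_1)] ln[(k_r/k_1)(1 − D₀(k_r−k_1)/(k_1 L₀))]
= [1/(1.44−0.109)] ln[(1.44/0.109)(1 − 3.52×1.331/(0.109×54.3))]
= (1/1.331) ln[13.21 × 0.2084] = 0.7513 × ln(2.753) = 0.7513 × 1.013 = 0.7610 d.
L(t_c) = L₀ e^(−k_1 t_c) = 54.3 × 0.9204 = 49.98 mg/L, and at the critical point k_r D_c = k_1 L, so D_c = (0.109/1.44) × 49.98 = 3.783 mg/L.
Minimum DO = C_s − D_c = 8.02 − 3.783 = 4.237 mg/L.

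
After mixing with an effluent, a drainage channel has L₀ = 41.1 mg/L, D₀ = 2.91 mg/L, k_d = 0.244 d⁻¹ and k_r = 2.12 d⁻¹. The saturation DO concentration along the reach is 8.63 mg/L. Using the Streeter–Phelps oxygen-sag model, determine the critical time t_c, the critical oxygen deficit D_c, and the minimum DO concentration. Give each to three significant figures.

With k_r/k_d = 8.689 and 1 − D₀(k_r−k_d)/(k_d L₀) = 0.4556,
t_c = ln(8.689 × 0.4556) / (2.12 − 0.244) = ln(3.959) / 1.876 = 1.376/1.876 = 0.7334 d.
D_c = (k_d/k_r) L₀ e^(−k_d t_c) = (0.244/2.12) × 41.1 × e^(−0.244×0.7334) = 0.1151 × 41.1 × 0.8361 = 3.955 mg/L.
Minimum DO = C_s − D_c = 8.63 − 3.955 = 4.675 mg/L.

t_c ≈ 0.733 d; D_c ≈ 3.96 mg/L; min DO ≈ 4.67 mg/L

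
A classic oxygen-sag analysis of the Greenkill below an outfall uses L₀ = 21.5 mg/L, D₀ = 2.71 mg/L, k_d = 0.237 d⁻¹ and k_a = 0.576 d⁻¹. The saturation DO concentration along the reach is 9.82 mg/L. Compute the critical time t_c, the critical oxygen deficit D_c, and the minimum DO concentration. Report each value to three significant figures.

t_c ≈ 2.03 d; D_c ≈ 5.46 mg/L; min DO ≈ 4.36 mg/L

At the critical point dD/dt = 0, so k_d L₀ e^(−k_d t) = k_a D. Substituting D(t) from the Streeter–Phelps equation and solving for t gives
t_c = ln[(k_a/k_d)(1 − D₀(k_a−k_d)/(k_d L₀))] / (k_a−k_d).
Here k_a−k_d = 0.3390 d⁻¹ and 1 − D₀(k_a−k_d)/(k_d L₀) = 1 − 2.71×0.3390/(0.237×21.5) = 0.8197, so
t_c = ln(2.430 × 0.8197) / 0.3390 = 0.6892 / 0.3390 = 2.033 d.
L(t_c) = L₀ e^(−k_d t_c) = 21.5 × 0.6176 = 13.28 mg/L, and at the critical point k_a D_c = k_d L, so D_c = (0.237/0.576) × 13.28 = 5.464 mg/L.
Minimum DO = C_s − D_c = 9.82 − 5.464 = 4.356 mg/L.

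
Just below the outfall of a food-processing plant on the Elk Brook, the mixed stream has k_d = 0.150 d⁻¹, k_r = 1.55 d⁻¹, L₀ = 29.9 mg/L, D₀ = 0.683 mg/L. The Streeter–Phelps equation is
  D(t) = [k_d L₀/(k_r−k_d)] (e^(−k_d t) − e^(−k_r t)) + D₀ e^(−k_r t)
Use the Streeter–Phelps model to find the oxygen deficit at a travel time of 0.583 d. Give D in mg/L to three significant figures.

k_d L₀/(k_r−k_d) = 0.150×29.9/(1.55−0.150) = 4.485/1.400 = 3.204 mg/L.
e^(−k_d t) = e^(−0.150×0.5830) = 0.9163; e^(−k_r t) = e^(−1.55×0.5830) = 0.4051.
D = 3.204 × (0.9163 − 0.4051) + 0.683 × 0.4051 = 1.638 + 0.2767 = 1.914 mg/L.

D ≈ 1.91 mg/L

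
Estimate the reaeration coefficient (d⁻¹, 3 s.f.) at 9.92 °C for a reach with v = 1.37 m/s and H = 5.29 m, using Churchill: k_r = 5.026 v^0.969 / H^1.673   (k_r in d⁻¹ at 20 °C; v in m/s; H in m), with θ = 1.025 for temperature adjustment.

k_r ≈ 0.328 d⁻¹

k_r(20) = 5.026 × 1.37^0.969 / 5.29^1.673 = 5.026 × 1.357 / 16.23 = 0.4201 d⁻¹.
k_r(9.92) = 0.4201 × 1.025^(9.92−20) = 0.4201 × 0.7797 = 0.3275 d⁻¹.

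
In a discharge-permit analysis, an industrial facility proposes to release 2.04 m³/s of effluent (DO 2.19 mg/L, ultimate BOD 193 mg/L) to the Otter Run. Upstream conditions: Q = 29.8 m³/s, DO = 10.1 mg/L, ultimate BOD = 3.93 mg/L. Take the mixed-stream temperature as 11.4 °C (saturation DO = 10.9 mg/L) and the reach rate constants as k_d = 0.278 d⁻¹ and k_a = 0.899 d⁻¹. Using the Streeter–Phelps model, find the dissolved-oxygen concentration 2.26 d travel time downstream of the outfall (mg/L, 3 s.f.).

Mixed DO = (29.8×10.1 + 2.04×2.19)/(29.8+2.04) = 305.4/31.84 = 9.593 mg/L.
Mixed L₀ = (29.8×3.93 + 2.04×193)/(31.84) = 510.8/31.84 = 16.04 mg/L.
Initial deficit D₀ = C_s − DO₀ = 10.9 − 9.593 = 1.307 mg/L.
D(2.26) = [0.278×16.04/(0.899−0.278)](e^(−0.278×2.26) − e^(−0.899×2.26)) + 1.307 e^(−0.899×2.26)
= 7.182 × (0.5335 − 0.1311) + 1.307 × 0.1311 = 3.061 mg/L.
DO = 10.9 − 3.061 = 7.839 mg/L.

DO ≈ 7.84 mg/L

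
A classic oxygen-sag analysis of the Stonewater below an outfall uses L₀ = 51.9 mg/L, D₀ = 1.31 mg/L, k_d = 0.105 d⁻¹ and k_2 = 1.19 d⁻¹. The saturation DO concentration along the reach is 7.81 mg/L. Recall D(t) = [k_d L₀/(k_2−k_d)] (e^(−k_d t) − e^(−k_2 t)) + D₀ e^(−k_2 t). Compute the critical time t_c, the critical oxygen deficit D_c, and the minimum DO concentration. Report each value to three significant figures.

t_c ≈ 1.96 d; D_c ≈ 3.73 mg/L; min DO ≈ 4.08 mg/L

With k_2/k_d = 11.33 and 1 − D₀(k_2−k_d)/(k_d L₀) = 0.7392,
t_c = ln(11.33 × 0.7392) / (1.19 − 0.105) = ln(8.377) / 1.085 = 2.126/1.085 = 1.959 d.
L(t_c) = L₀ e^(−k_d t_c) = 51.9 × 0.8141 = 42.25 mg/L, and at the critical point k_2 D_c = k_d L, so D_c = (0.105/1.19) × 42.25 = 3.728 mg/L.
Minimum DO = C_s − D_c = 7.81 − 3.728 = 4.082 mg/L.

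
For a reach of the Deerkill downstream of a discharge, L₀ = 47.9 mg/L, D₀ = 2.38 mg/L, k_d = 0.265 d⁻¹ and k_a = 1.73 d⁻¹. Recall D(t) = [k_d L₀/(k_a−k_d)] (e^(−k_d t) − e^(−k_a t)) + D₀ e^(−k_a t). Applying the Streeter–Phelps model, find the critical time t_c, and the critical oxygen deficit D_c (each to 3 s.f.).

t_c ≈ 1.06 d; D_c ≈ 5.54 mg/L

With k_a/k_d = 6.528 and 1 − D₀(k_a−k_d)/(k_d L₀) = 0.7253,
t_c = ln(6.528 × 0.7253) / (1.73 − 0.265) = ln(4.735) / 1.465 = 1.555/1.465 = 1.061 d.
D_c = (k_d/k_a) L₀ e^(−k_d t_c) = (0.265/1.73) × 47.9 × e^(−0.265×1.061) = 0.1532 × 47.9 × 0.7548 = 5.538 mg/L.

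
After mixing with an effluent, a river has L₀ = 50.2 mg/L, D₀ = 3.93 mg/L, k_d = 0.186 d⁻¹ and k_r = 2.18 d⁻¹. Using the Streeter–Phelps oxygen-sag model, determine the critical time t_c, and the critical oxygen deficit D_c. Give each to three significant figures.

t_c = [1/(k_r−k_d)] ln[(k_r/k_d)(1 − D₀(k_r−k_d)/(k_d L₀))]
= [1/(2.18−0.186)] ln[(2.18/0.186)(1 − 3.93×1.994/(0.186×50.2))]
= (1/1.994) ln[11.72 × 0.1607] = 0.5015 × ln(1.884) = 0.5015 × 0.6333 = 0.3176 d.
L(t_c) = L₀ e^(−k_d t_c) = 50.2 × 0.9426 = 47.32 mg/L, and at the critical point k_r D_c = k_d L, so D_c = (0.186/2.18) × 47.32 = 4.037 mg/L.

t_c ≈ 0.318 d; D_c ≈ 4.04 mg/L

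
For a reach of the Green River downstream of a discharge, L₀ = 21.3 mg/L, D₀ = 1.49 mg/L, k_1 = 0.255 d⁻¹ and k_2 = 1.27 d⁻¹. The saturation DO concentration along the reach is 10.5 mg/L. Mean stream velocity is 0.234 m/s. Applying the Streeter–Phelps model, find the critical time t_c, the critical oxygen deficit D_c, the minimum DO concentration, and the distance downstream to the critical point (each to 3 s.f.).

t_c ≈ 1.26 d; D_c ≈ 3.10 mg/L; min DO ≈ 7.40 mg/L; x_c ≈ 25.5 km

At the critical point dD/dt = 0, so k_1 L₀ e^(−k_1 t) = k_2 D. Substituting D(t) from the Streeter–Phelps equation and solving for t gives
t_c = ln[(k_2/k_1)(1 − D₀(k_2−k_1)/(k_1 L₀))] / (k_2−k_1).
Here k_2−k_1 = 1.015 d⁻¹ and 1 − D₀(k_2−k_1)/(k_1 L₀) = 1 − 1.49×1.015/(0.255×21.3) = 0.7216, so
t_c = ln(4.980 × 0.7216) / 1.015 = 1.279 / 1.015 = 1.260 d.
L(t_c) = L₀ e^(−k_1 t_c) = 21.3 × 0.7252 = 15.45 mg/L, and at the critical point k_2 D_c = k_1 L, so D_c = (0.255/1.27) × 15.45 = 3.101 mg/L.
Minimum DO = C_s − D_c = 10.5 − 3.101 = 7.399 mg/L.
x_c = v t_c = 0.234 m/s × 1.260 d × 86400 s/d = 25480 m ≈ 25.5 km.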